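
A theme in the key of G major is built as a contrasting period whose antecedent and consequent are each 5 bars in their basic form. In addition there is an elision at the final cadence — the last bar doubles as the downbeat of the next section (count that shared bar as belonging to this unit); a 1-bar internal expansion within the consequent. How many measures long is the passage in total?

Basic contrasting period: 5 + 5 = 10 bars.
10 (basic form) + 1 (internal expansion) = 11.
The elision shares a bar with the next section but does not change this unit's count.

11 measures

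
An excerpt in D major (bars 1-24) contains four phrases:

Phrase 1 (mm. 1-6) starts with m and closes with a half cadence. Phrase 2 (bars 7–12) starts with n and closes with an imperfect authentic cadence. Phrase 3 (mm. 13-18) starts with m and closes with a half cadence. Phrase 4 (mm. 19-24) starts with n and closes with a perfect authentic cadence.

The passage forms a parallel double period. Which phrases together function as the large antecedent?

phrases 1 and 2

In a double period the first pair of phrases (ending imperfect authentic cadence) is the large antecedent and the second pair (ending perfect authentic cadence) is the large consequent; the antecedent is phrases 1 and 2.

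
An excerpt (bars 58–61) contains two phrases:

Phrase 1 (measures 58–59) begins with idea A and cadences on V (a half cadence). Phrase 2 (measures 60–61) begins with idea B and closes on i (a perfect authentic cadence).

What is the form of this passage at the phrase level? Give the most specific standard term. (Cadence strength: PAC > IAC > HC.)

Phrase 1 ends with a half cadence (weaker) and phrase 2 with a perfect authentic cadence (stronger): antecedent + consequent = a period.
The two phrases open with different material (A / B), so the period is contrasting.

contrasting period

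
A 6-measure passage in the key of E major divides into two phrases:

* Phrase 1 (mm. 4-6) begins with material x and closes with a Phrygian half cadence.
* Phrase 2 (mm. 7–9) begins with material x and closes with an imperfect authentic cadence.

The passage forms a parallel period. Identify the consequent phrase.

The phrase ending with the weaker cadence (Phrygian half cadence) is the antecedent; the one ending more conclusively (imperfect authentic cadence) is the consequent. The consequent is phrase 2.

phrase 2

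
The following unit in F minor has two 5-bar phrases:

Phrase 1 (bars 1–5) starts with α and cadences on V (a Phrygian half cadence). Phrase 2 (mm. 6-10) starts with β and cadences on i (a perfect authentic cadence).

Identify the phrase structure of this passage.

contrasting period

Phrase 1 ends with a Phrygian half cadence (weaker) and phrase 2 with a perfect authentic cadence (stronger): antecedent + consequent = a period.
The two phrases open with different material (α / β), so the period is contrasting.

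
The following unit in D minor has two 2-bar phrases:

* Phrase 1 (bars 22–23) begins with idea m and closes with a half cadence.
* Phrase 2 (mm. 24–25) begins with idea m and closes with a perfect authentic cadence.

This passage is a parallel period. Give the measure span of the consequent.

measures 24–25

The antecedent is the phrase ending with the weaker cadence (half cadence, phrase 1) and the consequent the one ending more conclusively (perfect authentic cadence, phrase 2); the consequent is measures 24-25.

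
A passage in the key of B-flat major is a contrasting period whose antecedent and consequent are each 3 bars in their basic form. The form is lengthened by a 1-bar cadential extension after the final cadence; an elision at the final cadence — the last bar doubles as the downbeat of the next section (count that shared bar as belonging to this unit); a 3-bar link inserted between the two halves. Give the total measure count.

10 measures

Basic contrasting period: 3 + 3 = 6 bars.
6 (basic form) + 1 (cadential extension) + 3 (link) = 10.
The elision shares a bar with the next section but does not change this unit's count.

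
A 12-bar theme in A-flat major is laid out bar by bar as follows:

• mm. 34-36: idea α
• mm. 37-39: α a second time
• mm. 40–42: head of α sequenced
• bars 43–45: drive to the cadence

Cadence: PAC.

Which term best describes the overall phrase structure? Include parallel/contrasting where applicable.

Basic idea (measures 34–36) + its repetition (bars 37–39) form the presentation; fragmentation and cadence (mm. 40-45) form the continuation — the 12-bar whole is a sentence.

sentence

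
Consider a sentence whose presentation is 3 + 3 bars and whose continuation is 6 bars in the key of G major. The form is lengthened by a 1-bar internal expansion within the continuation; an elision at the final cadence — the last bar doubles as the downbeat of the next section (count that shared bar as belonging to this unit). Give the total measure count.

13 measures

Basic sentence: 3 + 3 + 6 = 12 bars.
12 (basic form) + 1 (internal expansion) = 13.
The elision shares a bar with the next section but does not change this unit's count.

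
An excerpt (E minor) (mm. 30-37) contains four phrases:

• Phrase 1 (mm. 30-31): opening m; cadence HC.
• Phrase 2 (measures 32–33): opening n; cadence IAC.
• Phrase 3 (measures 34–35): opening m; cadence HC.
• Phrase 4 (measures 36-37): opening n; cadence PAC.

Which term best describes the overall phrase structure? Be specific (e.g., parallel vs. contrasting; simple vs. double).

parallel double period

Four phrases in two halves: the first half (bars 30–33) ends with an imperfect authentic cadence, the second (measures 34–37) with a perfect authentic cadence — a large antecedent–consequent pair, i.e. a double period.
Phrase 3 begins with the same material as phrase 1, making it parallel.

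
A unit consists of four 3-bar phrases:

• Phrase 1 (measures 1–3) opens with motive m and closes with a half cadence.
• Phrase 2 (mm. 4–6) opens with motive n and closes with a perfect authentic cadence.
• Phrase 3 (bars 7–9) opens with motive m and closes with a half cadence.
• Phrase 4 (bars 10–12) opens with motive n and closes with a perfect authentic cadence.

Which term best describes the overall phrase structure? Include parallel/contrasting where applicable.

repeated period

The cadence pattern HC–PAC–HC–PAC is weak–strong twice, and phrases 3–4 restate phrases 1–2: a period heard twice, not a double period (which would end weakly at phrase 2).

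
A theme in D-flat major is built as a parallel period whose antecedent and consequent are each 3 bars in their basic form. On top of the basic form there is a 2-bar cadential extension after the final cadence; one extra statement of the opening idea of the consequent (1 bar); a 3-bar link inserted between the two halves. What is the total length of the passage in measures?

Basic parallel period: 3 + 3 = 6 bars.
6 (basic form) + 2 (cadential extension) + 1 (extra statement) + 3 (link) = 12.

12 measures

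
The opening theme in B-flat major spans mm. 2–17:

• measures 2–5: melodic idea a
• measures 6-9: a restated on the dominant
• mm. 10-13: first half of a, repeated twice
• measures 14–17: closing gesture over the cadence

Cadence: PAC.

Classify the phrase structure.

sentence

Basic idea (mm. 2-5) + its repetition (bars 6–9) form the presentation; fragmentation and cadence (mm. 10–17) form the continuation — the 16-bar whole is a sentence.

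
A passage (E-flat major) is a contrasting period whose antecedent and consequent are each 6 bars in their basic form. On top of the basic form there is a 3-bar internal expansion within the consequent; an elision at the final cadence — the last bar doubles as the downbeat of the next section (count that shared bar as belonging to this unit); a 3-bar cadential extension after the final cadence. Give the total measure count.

Basic contrasting period: 6 + 6 = 12 bars.
12 (basic form) + 3 (internal expansion) + 3 (cadential extension) = 18.
The elision shares a bar with the next section but does not change this unit's count.

18 measures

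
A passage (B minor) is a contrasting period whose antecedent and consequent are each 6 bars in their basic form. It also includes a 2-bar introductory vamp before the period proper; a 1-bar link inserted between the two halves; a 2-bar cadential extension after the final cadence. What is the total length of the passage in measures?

17 measures

Basic contrasting period: 6 + 6 = 12 bars.
12 (basic form) + 2 (introduction) + 1 (link) + 2 (cadential extension) = 17.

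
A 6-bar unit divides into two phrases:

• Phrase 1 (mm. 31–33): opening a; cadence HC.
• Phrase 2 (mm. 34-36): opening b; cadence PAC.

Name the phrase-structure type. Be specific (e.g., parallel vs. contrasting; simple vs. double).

Phrase 1 ends with a half cadence (weaker) and phrase 2 with a perfect authentic cadence (stronger): antecedent + consequent = a period.
The two phrases open with different material (a / b), so the period is contrasting.

contrasting period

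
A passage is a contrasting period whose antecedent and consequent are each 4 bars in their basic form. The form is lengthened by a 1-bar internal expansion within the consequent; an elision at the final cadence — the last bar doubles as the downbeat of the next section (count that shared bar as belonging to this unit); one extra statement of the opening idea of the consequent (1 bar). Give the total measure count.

Basic contrasting period: 4 + 4 = 8 bars.
8 (basic form) + 1 (internal expansion) + 1 (extra statement) = 10.
The elision shares a bar with the next section but does not change this unit's count.

10 measures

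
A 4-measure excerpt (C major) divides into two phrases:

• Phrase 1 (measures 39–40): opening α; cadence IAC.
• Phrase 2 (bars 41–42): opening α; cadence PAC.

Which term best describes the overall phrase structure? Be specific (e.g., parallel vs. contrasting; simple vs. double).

Phrase 1 ends with an imperfect authentic cadence (weaker) and phrase 2 with a perfect authentic cadence (stronger): antecedent + consequent = a period.
The two phrases open with the same material (α / α), so the period is parallel.

parallel period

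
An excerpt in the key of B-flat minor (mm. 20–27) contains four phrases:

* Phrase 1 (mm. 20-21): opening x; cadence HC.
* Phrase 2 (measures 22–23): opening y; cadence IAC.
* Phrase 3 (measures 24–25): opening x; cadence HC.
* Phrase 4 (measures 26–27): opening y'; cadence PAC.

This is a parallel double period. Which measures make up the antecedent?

In a double period the first pair of phrases (ending imperfect authentic cadence) is the large antecedent and the second pair (ending perfect authentic cadence) is the large consequent; the antecedent is measures 20–23.

measures 20–23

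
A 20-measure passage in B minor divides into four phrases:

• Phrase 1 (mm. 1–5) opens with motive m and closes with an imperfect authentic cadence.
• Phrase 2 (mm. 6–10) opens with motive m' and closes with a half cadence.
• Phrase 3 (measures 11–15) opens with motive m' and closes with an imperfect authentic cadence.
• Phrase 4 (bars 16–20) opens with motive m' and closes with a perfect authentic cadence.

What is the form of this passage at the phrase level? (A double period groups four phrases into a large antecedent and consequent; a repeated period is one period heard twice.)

parallel double period

Four phrases in two halves: the first half (mm. 1-10) ends with a half cadence, the second (bars 11–20) with a perfect authentic cadence — a large antecedent–consequent pair, i.e. a double period.
Phrase 3 begins with the same material as phrase 1, making it parallel.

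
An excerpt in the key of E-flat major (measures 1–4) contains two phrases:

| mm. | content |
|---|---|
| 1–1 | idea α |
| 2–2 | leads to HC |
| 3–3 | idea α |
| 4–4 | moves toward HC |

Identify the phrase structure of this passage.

Both phrases have the same opening (α) and the same cadence (half cadence): the second is a restatement, not a consequent, so this is a repeated phrase rather than a period.

repeated phrase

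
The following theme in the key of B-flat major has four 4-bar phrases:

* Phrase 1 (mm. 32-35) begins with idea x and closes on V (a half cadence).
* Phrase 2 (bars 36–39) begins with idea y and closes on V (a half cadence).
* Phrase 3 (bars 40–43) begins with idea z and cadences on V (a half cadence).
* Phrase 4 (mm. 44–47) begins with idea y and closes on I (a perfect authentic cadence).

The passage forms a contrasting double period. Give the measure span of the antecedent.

measures 32–39

In a double period the first pair of phrases (ending half cadence) is the large antecedent and the second pair (ending perfect authentic cadence) is the large consequent; the antecedent is measures 32–39.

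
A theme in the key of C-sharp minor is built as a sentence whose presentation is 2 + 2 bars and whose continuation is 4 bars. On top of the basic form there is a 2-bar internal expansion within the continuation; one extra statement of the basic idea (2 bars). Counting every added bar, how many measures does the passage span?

Basic sentence: 2 + 2 + 4 = 8 bars.
8 (basic form) + 2 (internal expansion) + 2 (extra statement) = 12.

12 measures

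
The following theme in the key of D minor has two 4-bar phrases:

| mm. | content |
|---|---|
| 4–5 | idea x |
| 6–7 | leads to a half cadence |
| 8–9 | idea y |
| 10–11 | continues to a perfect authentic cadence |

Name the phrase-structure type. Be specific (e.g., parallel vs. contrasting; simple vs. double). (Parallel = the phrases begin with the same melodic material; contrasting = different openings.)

Phrase 1 ends with a half cadence (weaker) and phrase 2 with a perfect authentic cadence (stronger): antecedent + consequent = a period.
The two phrases open with different material (x / y), so the period is contrasting.

contrasting period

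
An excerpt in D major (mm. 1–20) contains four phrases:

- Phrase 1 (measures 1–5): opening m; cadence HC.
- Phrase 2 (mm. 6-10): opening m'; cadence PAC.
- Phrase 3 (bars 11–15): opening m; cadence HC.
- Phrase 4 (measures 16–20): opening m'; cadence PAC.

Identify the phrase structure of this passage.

The cadence pattern HC–PAC–HC–PAC is weak–strong twice, and phrases 3–4 restate phrases 1–2: a period heard twice, not a double period (which would end weakly at phrase 2).

repeated period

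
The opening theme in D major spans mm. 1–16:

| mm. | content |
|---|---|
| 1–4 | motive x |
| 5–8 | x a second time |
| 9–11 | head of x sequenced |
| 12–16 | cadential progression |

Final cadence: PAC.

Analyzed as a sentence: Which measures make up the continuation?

After the presentation (bars 1–8), the continuation covers the fragmentation through the cadence: measures 9-16.

measures 9–16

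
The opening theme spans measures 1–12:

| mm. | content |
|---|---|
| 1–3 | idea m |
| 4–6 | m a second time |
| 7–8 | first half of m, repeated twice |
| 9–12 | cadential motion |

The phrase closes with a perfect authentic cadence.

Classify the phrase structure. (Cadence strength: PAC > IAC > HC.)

sentence

Basic idea (mm. 1–3) + its repetition (mm. 4–6) form the presentation; fragmentation and cadence (mm. 7–12) form the continuation — the 12-bar whole is a sentence.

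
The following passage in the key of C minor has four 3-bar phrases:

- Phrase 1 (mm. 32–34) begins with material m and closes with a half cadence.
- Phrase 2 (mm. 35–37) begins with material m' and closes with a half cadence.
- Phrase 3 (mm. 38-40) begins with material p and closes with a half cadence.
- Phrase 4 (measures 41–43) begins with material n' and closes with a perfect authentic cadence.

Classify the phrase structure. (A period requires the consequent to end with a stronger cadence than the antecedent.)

Four phrases in two halves: the first half (mm. 32–37) ends with a half cadence, the second (mm. 38-43) with a perfect authentic cadence — a large antecedent–consequent pair, i.e. a double period.
Phrase 3 begins with different material from phrase 1, making it contrasting.

contrasting double period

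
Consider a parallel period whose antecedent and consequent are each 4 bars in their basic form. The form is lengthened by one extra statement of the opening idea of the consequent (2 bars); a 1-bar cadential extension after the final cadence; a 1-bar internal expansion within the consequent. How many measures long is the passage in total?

Basic parallel period: 4 + 4 = 8 bars.
8 (basic form) + 2 (extra statement) + 1 (cadential extension) + 1 (internal expansion) = 12.

12 measures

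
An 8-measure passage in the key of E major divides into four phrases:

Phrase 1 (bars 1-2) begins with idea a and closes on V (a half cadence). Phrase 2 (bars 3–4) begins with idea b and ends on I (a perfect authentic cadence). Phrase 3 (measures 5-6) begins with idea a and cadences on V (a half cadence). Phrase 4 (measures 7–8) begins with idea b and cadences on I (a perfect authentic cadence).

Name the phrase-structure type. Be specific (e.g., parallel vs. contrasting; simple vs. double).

repeated period

The cadence pattern HC–PAC–HC–PAC is weak–strong twice, and phrases 3–4 restate phrases 1–2: a period heard twice, not a double period (which would end weakly at phrase 2).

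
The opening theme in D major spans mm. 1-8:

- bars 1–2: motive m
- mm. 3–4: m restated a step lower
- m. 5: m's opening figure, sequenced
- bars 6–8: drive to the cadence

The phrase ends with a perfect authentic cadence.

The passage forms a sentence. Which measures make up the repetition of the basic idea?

measures 3–4

The presentation of a sentence is the basic idea (bars 1-2) plus its repetition (mm. 3-4); the repetition of the basic idea is therefore bars 3–4.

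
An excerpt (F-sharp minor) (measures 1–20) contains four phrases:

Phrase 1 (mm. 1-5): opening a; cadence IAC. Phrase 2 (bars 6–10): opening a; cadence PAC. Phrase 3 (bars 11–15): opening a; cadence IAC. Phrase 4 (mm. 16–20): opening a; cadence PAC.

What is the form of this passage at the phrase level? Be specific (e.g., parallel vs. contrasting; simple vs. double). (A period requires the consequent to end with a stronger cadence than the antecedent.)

The cadence pattern IAC–PAC–IAC–PAC is weak–strong twice, and phrases 3–4 restate phrases 1–2: a period heard twice, not a double period (which would end weakly at phrase 2).

repeated period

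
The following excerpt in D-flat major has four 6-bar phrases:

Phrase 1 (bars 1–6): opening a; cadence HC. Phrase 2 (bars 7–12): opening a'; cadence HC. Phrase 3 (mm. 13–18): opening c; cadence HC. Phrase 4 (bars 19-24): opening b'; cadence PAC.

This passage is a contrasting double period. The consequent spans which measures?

In a double period the four phrases pair into a large antecedent (phrases 1–2, ending half cadence) and a large consequent (phrases 3–4, ending perfect authentic cadence). The consequent spans bars 13–24.

measures 13–24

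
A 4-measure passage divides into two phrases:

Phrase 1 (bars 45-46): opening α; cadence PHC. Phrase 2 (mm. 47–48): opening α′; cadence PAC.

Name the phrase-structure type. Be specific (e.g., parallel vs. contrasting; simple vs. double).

Phrase 1 ends with a Phrygian half cadence (weaker) and phrase 2 with a perfect authentic cadence (stronger): antecedent + consequent = a period.
The two phrases open with the same material (α / α′), so the period is parallel.

parallel period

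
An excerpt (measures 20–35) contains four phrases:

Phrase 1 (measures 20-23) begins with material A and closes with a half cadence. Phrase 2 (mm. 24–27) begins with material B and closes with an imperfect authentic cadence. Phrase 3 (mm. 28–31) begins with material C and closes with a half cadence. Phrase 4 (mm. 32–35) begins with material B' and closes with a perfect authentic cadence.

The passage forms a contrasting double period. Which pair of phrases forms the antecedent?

phrases 1 and 2

In a double period the first pair of phrases (ending imperfect authentic cadence) is the large antecedent and the second pair (ending perfect authentic cadence) is the large consequent; the antecedent is phrases 1 and 2.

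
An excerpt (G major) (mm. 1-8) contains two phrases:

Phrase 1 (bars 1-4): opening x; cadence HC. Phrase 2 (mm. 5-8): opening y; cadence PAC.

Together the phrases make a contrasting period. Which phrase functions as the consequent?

phrase 2

The phrase ending with the weaker cadence (half cadence) is the antecedent; the one ending more conclusively (perfect authentic cadence) is the consequent. The consequent is phrase 2.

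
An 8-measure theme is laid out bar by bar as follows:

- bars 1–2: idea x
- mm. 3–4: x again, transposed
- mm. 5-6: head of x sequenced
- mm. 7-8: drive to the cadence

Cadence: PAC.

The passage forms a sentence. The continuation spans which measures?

After the presentation (mm. 1–4), the continuation covers the fragmentation through the cadence: bars 5–8.

measures 5–8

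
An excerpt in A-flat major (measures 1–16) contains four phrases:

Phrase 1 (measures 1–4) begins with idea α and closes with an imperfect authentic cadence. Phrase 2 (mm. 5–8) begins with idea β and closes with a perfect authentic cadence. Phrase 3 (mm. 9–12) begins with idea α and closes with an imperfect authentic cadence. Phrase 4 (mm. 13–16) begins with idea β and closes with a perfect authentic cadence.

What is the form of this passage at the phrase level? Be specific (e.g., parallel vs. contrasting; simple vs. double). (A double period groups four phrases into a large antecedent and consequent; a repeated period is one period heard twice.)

repeated period

The cadence pattern IAC–PAC–IAC–PAC is weak–strong twice, and phrases 3–4 restate phrases 1–2: a period heard twice, not a double period (which would end weakly at phrase 2).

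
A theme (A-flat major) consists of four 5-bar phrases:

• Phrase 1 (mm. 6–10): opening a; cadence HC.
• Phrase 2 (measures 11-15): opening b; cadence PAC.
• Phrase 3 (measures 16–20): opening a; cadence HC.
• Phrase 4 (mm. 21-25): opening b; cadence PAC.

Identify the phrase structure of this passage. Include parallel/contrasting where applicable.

The cadence pattern HC–PAC–HC–PAC is weak–strong twice, and phrases 3–4 restate phrases 1–2: a period heard twice, not a double period (which would end weakly at phrase 2).

repeated period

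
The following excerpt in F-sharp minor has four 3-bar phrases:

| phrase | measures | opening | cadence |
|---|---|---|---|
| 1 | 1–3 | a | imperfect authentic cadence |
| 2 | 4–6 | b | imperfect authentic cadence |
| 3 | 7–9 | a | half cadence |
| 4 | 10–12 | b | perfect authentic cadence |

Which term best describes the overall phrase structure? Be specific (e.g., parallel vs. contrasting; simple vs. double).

Four phrases in two halves: the first half (measures 1–6) ends with an imperfect authentic cadence, the second (mm. 7–12) with a perfect authentic cadence — a large antecedent–consequent pair, i.e. a double period.
Phrase 3 begins with the same material as phrase 1, making it parallel.

parallel double period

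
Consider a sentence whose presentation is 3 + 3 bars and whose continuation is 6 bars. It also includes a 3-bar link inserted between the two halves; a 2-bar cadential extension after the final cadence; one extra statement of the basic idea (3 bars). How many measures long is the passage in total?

Basic sentence: 3 + 3 + 6 = 12 bars.
12 (basic form) + 3 (link) + 2 (cadential extension) + 3 (extra statement) = 20.

20 measures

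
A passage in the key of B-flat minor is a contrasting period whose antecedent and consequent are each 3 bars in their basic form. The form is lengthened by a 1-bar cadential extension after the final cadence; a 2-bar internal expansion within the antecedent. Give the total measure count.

Basic contrasting period: 3 + 3 = 6 bars.
6 (basic form) + 1 (cadential extension) + 2 (internal expansion) = 9.

9 measures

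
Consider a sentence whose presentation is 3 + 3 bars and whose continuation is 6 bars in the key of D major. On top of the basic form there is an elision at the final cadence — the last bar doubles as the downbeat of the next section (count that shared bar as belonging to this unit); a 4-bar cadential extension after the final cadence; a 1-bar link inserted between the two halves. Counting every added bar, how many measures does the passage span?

17 measures

Basic sentence: 3 + 3 + 6 = 12 bars.
12 (basic form) + 4 (cadential extension) + 1 (link) = 17.
The elision shares a bar with the next section but does not change this unit's count.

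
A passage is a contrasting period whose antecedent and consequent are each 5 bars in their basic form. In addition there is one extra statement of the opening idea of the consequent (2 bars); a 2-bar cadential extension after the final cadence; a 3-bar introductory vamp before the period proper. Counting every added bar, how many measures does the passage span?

17 measures

Basic contrasting period: 5 + 5 = 10 bars.
10 (basic form) + 2 (extra statement) + 2 (cadential extension) + 3 (introduction) = 17.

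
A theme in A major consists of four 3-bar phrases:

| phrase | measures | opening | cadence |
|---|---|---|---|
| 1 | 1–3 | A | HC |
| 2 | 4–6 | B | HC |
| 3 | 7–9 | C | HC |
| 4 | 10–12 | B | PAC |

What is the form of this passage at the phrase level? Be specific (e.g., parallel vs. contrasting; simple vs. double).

Four phrases in two halves: the first half (measures 1–6) ends with a half cadence, the second (mm. 7–12) with a perfect authentic cadence — a large antecedent–consequent pair, i.e. a double period.
Phrase 3 begins with different material from phrase 1, making it contrasting.

contrasting double period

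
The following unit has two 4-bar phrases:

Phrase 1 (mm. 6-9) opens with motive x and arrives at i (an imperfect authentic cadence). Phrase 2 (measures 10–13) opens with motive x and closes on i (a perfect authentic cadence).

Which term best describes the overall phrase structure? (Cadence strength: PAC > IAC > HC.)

Phrase 1 ends with an imperfect authentic cadence (weaker) and phrase 2 with a perfect authentic cadence (stronger): antecedent + consequent = a period.
The two phrases open with the same material (x / x), so the period is parallel.

parallel period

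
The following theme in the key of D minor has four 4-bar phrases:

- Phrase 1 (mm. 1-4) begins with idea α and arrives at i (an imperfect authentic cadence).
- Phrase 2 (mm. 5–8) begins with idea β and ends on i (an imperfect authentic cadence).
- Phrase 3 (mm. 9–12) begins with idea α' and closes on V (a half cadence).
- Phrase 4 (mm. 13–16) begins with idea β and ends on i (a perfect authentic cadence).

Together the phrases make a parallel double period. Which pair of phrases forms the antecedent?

In a double period the first pair of phrases (ending imperfect authentic cadence) is the large antecedent and the second pair (ending perfect authentic cadence) is the large consequent; the antecedent is phrases 1 and 2.

phrases 1 and 2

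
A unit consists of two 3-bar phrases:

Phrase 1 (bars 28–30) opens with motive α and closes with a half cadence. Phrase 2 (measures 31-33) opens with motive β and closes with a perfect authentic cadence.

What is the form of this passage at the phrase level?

contrasting period

Phrase 1 ends with a half cadence (weaker) and phrase 2 with a perfect authentic cadence (stronger): antecedent + consequent = a period.
The two phrases open with different material (α / β), so the period is contrasting.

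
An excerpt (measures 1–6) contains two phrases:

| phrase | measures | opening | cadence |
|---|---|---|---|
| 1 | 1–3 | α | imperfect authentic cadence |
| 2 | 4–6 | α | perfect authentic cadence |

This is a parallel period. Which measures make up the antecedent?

measures 1–3

The phrase ending with the weaker cadence (imperfect authentic cadence) is the antecedent; the one ending more conclusively (perfect authentic cadence) is the consequent. The antecedent is measures 1–3.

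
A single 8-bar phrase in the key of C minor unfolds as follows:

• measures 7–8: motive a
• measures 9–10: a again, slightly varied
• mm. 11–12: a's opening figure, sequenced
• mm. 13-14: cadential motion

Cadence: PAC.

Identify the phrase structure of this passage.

Basic idea (measures 7–8) + its repetition (mm. 9–10) form the presentation; fragmentation and cadence (bars 11–14) form the continuation — the 8-bar whole is a sentence.

sentence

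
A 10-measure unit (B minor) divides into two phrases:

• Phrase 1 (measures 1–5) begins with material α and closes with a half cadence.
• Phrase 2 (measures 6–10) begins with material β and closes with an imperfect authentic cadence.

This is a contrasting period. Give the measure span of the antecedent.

The phrase ending with the weaker cadence (half cadence) is the antecedent; the one ending more conclusively (imperfect authentic cadence) is the consequent. The antecedent is measures 1–5.

measures 1–5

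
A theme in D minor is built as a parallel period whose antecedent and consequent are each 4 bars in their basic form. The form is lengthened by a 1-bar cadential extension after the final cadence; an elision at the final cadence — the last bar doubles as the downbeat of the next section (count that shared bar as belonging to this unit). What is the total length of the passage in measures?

9 measures

Basic parallel period: 4 + 4 = 8 bars.
8 (basic form) + 1 (cadential extension) = 9.
The elision shares a bar with the next section but does not change this unit's count.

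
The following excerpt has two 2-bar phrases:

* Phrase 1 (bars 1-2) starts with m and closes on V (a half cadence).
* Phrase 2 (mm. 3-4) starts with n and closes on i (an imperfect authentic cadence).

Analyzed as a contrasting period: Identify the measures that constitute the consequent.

The antecedent is the phrase ending with the weaker cadence (half cadence, phrase 1) and the consequent the one ending more conclusively (imperfect authentic cadence, phrase 2); the consequent is mm. 3–4.

measures 3–4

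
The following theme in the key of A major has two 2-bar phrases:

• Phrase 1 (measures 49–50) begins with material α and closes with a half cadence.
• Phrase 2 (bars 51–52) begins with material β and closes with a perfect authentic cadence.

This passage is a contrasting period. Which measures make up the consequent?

measures 51–52

The antecedent is the phrase ending with the weaker cadence (half cadence, phrase 1) and the consequent the one ending more conclusively (perfect authentic cadence, phrase 2); the consequent is measures 51–52.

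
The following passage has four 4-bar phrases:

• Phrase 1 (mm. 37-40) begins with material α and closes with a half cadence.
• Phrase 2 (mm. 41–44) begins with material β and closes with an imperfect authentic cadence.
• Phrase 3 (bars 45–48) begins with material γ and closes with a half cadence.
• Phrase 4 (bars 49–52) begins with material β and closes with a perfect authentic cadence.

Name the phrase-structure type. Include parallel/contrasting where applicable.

contrasting double period

Four phrases in two halves: the first half (mm. 37–44) ends with an imperfect authentic cadence, the second (bars 45–52) with a perfect authentic cadence — a large antecedent–consequent pair, i.e. a double period.
Phrase 3 begins with different material from phrase 1, making it contrasting.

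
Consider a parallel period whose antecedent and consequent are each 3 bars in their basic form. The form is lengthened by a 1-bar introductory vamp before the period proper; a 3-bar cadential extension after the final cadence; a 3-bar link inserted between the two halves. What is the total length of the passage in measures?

13 measures

Basic parallel period: 3 + 3 = 6 bars.
6 (basic form) + 1 (introduction) + 3 (cadential extension) + 3 (link) = 13.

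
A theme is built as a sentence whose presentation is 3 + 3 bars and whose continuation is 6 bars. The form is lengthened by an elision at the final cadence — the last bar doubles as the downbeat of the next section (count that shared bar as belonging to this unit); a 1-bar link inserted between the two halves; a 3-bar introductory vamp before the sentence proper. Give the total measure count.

16 measures

Basic sentence: 3 + 3 + 6 = 12 bars.
12 (basic form) + 1 (link) + 3 (introduction) = 16.
The elision shares a bar with the next section but does not change this unit's count.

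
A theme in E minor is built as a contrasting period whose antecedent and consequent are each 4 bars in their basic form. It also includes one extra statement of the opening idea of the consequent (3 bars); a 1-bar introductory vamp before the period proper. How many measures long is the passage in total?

12 measures

Basic contrasting period: 4 + 4 = 8 bars.
8 (basic form) + 3 (extra statement) + 1 (introduction) = 12.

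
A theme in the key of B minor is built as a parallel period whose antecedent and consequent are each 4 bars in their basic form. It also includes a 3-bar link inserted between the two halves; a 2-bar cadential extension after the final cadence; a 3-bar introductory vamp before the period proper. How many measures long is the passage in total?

Basic parallel period: 4 + 4 = 8 bars.
8 (basic form) + 3 (link) + 2 (cadential extension) + 3 (introduction) = 16.

16 measures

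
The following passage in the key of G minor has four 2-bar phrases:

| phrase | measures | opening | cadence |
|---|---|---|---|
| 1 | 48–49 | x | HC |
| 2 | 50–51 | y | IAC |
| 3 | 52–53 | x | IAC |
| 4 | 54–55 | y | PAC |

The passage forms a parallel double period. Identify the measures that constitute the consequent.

In a double period the four phrases pair into a large antecedent (phrases 1–2, ending imperfect authentic cadence) and a large consequent (phrases 3–4, ending perfect authentic cadence). The consequent spans measures 52–55.

measures 52–55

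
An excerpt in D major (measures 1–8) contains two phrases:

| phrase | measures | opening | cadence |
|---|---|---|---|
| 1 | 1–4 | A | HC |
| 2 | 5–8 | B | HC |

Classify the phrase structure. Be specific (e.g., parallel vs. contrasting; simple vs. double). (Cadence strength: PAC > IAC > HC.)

phrase group

The second phrase closes with a half cadence, which is not stronger than the first phrase's half cadence; without a weak→strong cadential pair there is no antecedent–consequent relationship, so this is a phrase group rather than a period.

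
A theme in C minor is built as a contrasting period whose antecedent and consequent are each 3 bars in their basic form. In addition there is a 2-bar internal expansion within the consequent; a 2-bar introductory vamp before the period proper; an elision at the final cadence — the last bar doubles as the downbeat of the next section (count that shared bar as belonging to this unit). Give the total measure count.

10 measures

Basic contrasting period: 3 + 3 = 6 bars.
6 (basic form) + 2 (internal expansion) + 2 (introduction) = 10.
The elision shares a bar with the next section but does not change this unit's count.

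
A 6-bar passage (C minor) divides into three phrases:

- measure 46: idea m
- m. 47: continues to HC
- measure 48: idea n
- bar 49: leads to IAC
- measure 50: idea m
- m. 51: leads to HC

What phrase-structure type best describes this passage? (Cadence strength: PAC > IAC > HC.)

phrase group

The final phrase closes with a half cadence, which is not stronger than the preceding imperfect authentic cadence; the 3 phrases lack an overall antecedent–consequent design and so form a phrase group.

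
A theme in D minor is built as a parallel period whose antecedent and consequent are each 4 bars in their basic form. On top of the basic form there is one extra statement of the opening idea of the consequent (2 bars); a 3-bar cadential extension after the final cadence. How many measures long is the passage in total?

13 measures

Basic parallel period: 4 + 4 = 8 bars.
8 (basic form) + 2 (extra statement) + 3 (cadential extension) = 13.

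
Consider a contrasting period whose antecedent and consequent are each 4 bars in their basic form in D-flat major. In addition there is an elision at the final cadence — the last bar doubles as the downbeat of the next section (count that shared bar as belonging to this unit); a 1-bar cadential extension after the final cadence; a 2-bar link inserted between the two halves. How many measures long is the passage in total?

Basic contrasting period: 4 + 4 = 8 bars.
8 (basic form) + 1 (cadential extension) + 2 (link) = 11.
The elision shares a bar with the next section but does not change this unit's count.

11 measures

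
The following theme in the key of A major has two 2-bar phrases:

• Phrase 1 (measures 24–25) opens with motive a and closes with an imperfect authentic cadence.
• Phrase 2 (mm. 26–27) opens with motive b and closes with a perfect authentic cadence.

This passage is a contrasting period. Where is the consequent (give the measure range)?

The antecedent is the phrase ending with the weaker cadence (imperfect authentic cadence, phrase 1) and the consequent the one ending more conclusively (perfect authentic cadence, phrase 2); the consequent is mm. 26-27.

measures 26–27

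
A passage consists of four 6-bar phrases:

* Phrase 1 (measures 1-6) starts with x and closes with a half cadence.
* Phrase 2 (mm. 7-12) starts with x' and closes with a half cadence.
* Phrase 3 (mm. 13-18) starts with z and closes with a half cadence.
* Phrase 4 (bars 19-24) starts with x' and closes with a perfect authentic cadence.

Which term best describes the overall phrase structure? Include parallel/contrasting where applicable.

Four phrases in two halves: the first half (bars 1-12) ends with a half cadence, the second (bars 13-24) with a perfect authentic cadence — a large antecedent–consequent pair, i.e. a double period.
Phrase 3 begins with different material from phrase 1, making it contrasting.

contrasting double period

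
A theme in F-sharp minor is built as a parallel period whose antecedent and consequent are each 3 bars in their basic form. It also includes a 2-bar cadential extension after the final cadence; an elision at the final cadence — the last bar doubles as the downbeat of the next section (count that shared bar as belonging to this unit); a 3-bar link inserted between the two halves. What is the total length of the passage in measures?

11 measures

Basic parallel period: 3 + 3 = 6 bars.
6 (basic form) + 2 (cadential extension) + 3 (link) = 11.
The elision shares a bar with the next section but does not change this unit's count.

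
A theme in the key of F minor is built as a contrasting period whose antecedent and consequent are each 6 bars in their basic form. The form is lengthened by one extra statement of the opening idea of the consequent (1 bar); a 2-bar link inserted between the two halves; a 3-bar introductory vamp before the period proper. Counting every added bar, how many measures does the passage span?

Basic contrasting period: 6 + 6 = 12 bars.
12 (basic form) + 1 (extra statement) + 2 (link) + 3 (introduction) = 18.

18 measures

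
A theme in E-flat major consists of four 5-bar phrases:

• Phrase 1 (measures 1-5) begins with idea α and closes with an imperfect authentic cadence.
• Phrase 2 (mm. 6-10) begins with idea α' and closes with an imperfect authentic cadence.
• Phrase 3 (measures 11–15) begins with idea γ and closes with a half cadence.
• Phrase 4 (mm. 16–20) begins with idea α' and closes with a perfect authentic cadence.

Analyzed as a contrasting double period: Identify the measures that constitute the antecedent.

measures 1–10

In a double period the four phrases pair into a large antecedent (phrases 1–2, ending imperfect authentic cadence) and a large consequent (phrases 3–4, ending perfect authentic cadence). The antecedent spans mm. 1–10.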